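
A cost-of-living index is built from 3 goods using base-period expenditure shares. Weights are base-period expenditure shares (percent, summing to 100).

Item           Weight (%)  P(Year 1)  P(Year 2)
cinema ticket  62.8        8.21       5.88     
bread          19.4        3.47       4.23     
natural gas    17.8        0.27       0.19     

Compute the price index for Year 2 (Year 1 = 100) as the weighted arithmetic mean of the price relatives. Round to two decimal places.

cinema ticket: 62.8 × (5.88/8.21) = 62.8 × 0.716200 = 44.9773
bread: 19.4 × (4.23/3.47) = 19.4 × 1.219020 = 23.6490
natural gas: 17.8 × (0.19/0.27) = 17.8 × 0.703704 = 12.5259
Index = Σ wᵢ·(p₁ᵢ/p₀ᵢ) = 44.9773 + 23.6490 + 12.5259 = 81.1523

81.15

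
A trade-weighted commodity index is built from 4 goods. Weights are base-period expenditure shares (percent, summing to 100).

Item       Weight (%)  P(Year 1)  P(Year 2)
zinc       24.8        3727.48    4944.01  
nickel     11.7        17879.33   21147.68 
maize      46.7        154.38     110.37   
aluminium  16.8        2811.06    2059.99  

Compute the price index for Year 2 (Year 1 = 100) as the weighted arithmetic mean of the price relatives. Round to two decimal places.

92.43

zinc: 24.8 × (4944.01/3727.48) = 24.8 × 1.326368 = 32.8939
nickel: 11.7 × (21147.68/17879.33) = 11.7 × 1.182800 = 13.8388
maize: 46.7 × (110.37/154.38) = 46.7 × 0.714924 = 33.3870
aluminium: 16.8 × (2059.99/2811.06) = 16.8 × 0.732816 = 12.3113
Index = Σ wᵢ·(p₁ᵢ/p₀ᵢ) = 32.8939 + 13.8388 + 33.3870 + 12.3113 = 92.4310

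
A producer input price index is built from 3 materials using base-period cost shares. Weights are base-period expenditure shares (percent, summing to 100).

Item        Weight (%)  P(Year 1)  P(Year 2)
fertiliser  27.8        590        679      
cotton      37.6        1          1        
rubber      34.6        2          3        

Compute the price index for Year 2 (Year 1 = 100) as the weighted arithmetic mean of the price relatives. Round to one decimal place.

fertiliser: 27.8 × (679/590) = 27.8 × 1.150847 = 31.9936
cotton: 37.6 × (1/1) = 37.6 × 1.000000 = 37.6000
rubber: 34.6 × (3/2) = 34.6 × 1.500000 = 51.9000
Index = Σ wᵢ·(p₁ᵢ/p₀ᵢ) = 31.9936 + 37.6000 + 51.9000 = 121.4936

121.5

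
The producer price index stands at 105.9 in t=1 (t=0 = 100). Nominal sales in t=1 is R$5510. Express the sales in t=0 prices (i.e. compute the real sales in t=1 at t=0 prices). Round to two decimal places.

Real = Nominal ÷ (Index/100) = 5510 ÷ (105.9/100)
     = 5510 ÷ 1.059 = 5203.0217

5203.02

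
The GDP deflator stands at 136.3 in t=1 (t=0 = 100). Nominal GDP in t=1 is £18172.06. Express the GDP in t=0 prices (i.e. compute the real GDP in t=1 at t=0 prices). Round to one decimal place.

13332.4

Real = Nominal ÷ (Index/100) = 18172.06 ÷ (136.3/100)
     = 18172.06 ÷ 1.363 = 13332.3991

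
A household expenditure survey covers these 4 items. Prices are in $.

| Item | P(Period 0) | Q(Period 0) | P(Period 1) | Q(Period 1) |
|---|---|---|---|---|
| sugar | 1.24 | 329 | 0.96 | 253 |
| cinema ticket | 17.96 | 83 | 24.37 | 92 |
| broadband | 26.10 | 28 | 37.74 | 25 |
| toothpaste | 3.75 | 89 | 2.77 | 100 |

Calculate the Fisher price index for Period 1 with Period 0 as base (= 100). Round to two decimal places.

123.34

Laspeyres component (base-period weights):
ΣP(Period 1)Q(Period 0) = 0.96×329 + 24.37×83 + 37.74×28 + 2.77×89 = 315.84 + 2022.71 + 1056.72 + 246.53 = 3641.8
ΣP(Period 0)Q(Period 0) = 1.24×329 + 17.96×83 + 26.10×28 + 3.75×89 = 407.96 + 1490.68 + 730.8 + 333.75 = 2963.19
L = 3641.8 / 2963.19 × 100 = 122.9013
Paasche component (current-period weights):
ΣP(Period 1)Q(Period 1) = 0.96×253 + 24.37×92 + 37.74×25 + 2.77×100 = 242.88 + 2242.04 + 943.5 + 277 = 3705.42
ΣP(Period 0)Q(Period 1) = 1.24×253 + 17.96×92 + 26.10×25 + 3.75×100 = 313.72 + 1652.32 + 652.5 + 375 = 2993.54
P = 3705.42 / 2993.54 × 100 = 123.7805
Fisher = √(L × P) = √(122.9013 × 123.7805) = 123.3402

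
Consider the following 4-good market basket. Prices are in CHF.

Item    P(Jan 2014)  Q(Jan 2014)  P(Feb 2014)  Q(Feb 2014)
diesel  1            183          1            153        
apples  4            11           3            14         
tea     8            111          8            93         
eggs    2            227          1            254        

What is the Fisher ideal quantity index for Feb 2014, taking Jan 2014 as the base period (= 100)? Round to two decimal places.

91.36

Laspeyres component (base-period weights):
ΣP(Jan 2014)Q(Feb 2014) = 1×153 + 4×14 + 8×93 + 2×254 = 153 + 56 + 744 + 508 = 1461
ΣP(Jan 2014)Q(Jan 2014) = 1×183 + 4×11 + 8×111 + 2×227 = 183 + 44 + 888 + 454 = 1569
L = 1461 / 1569 × 100 = 93.1166
Paasche component (current-period weights):
ΣP(Feb 2014)Q(Feb 2014) = 1×153 + 3×14 + 8×93 + 1×254 = 153 + 42 + 744 + 254 = 1193
ΣP(Feb 2014)Q(Jan 2014) = 1×183 + 3×11 + 8×111 + 1×227 = 183 + 33 + 888 + 227 = 1331
P = 1193 / 1331 × 100 = 89.6319
Fisher = √(L × P) = √(93.1166 × 89.6319) = 91.3576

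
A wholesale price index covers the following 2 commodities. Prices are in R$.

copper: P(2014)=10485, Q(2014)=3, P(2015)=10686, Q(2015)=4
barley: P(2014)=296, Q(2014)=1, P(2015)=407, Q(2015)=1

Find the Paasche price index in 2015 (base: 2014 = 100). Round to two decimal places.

Paasche price index uses current-period quantities as weights.
ΣP(2015)·Q(2015) = 10686×4 + 407×1 = 42744 + 407 = 43151
ΣP(2014)·Q(2015) = 10485×4 + 296×1 = 41940 + 296 = 42236
Index = 43151 / 42236 × 100 = 102.1664

102.17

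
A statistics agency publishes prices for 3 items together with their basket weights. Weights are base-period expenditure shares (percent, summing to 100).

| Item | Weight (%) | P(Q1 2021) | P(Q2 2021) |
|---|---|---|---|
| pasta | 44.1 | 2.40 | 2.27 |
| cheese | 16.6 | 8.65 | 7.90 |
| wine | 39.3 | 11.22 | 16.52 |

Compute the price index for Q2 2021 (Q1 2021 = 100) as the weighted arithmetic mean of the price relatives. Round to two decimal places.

pasta: 44.1 × (2.27/2.40) = 44.1 × 0.945833 = 41.7113
cheese: 16.6 × (7.90/8.65) = 16.6 × 0.913295 = 15.1607
wine: 39.3 × (16.52/11.22) = 39.3 × 1.472371 = 57.8642
Index = Σ wᵢ·(p₁ᵢ/p₀ᵢ) = 41.7113 + 15.1607 + 57.8642 = 114.7361

114.74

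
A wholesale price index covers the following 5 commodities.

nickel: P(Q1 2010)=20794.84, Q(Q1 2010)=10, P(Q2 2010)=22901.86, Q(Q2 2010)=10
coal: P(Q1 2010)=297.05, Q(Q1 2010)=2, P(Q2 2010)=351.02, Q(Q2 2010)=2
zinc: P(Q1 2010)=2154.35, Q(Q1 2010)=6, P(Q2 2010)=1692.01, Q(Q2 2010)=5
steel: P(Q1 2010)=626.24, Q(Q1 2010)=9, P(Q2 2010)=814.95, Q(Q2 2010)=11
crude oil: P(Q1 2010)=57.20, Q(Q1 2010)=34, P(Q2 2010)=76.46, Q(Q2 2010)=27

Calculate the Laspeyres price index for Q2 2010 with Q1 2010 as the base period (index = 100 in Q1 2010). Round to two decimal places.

Laspeyres price index uses base-period quantities as weights.
ΣP(Q2 2010)·Q(Q1 2010) = 22901.86×10 + 351.02×2 + 1692.01×6 + 814.95×9 + 76.46×34 = 229018.6 + 702.04 + 10152.06 + 7334.55 + 2599.64 = 249806.89
ΣP(Q1 2010)·Q(Q1 2010) = 20794.84×10 + 297.05×2 + 2154.35×6 + 626.24×9 + 57.20×34 = 207948.4 + 594.1 + 12926.1 + 5636.16 + 1944.8 = 229049.56
Index = 249806.89 / 229049.56 × 100 = 109.0624

109.06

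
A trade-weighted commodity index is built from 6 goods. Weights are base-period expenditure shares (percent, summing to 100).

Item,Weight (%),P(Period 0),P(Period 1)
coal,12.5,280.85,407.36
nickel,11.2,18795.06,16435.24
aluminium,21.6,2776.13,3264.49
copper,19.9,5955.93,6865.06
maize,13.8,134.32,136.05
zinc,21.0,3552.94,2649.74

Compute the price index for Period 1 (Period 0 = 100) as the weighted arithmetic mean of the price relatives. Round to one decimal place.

coal: 12.5 × (407.36/280.85) = 12.5 × 1.450454 = 18.1307
nickel: 11.2 × (16435.24/18795.06) = 11.2 × 0.874445 = 9.7938
aluminium: 21.6 × (3264.49/2776.13) = 21.6 × 1.175914 = 25.3997
copper: 19.9 × (6865.06/5955.93) = 19.9 × 1.152643 = 22.9376
maize: 13.8 × (136.05/134.32) = 13.8 × 1.012880 = 13.9777
zinc: 21.0 × (2649.74/3552.94) = 21.0 × 0.745788 = 15.6615
Index = Σ wᵢ·(p₁ᵢ/p₀ᵢ) = 18.1307 + 9.7938 + 25.3997 + 22.9376 + 13.9777 + 15.6615 = 105.9011

105.9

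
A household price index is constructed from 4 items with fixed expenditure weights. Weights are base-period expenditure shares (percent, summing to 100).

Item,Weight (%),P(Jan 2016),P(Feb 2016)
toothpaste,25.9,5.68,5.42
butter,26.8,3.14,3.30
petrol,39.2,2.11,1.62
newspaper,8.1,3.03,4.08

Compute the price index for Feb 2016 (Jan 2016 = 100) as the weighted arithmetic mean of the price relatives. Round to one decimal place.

toothpaste: 25.9 × (5.42/5.68) = 25.9 × 0.954225 = 24.7144
butter: 26.8 × (3.30/3.14) = 26.8 × 1.050955 = 28.1656
petrol: 39.2 × (1.62/2.11) = 39.2 × 0.767773 = 30.0967
newspaper: 8.1 × (4.08/3.03) = 8.1 × 1.346535 = 10.9069
Index = Σ wᵢ·(p₁ᵢ/p₀ᵢ) = 24.7144 + 28.1656 + 30.0967 + 10.9069 = 93.8837

93.9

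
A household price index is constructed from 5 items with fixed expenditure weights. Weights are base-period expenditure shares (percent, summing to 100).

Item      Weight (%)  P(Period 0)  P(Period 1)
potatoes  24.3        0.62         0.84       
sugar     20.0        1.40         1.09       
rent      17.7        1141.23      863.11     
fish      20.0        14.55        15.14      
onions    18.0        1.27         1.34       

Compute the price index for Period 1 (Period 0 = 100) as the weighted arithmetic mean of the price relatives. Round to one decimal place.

101.7

potatoes: 24.3 × (0.84/0.62) = 24.3 × 1.354839 = 32.9226
sugar: 20.0 × (1.09/1.40) = 20.0 × 0.778571 = 15.5714
rent: 17.7 × (863.11/1141.23) = 17.7 × 0.756298 = 13.3865
fish: 20.0 × (15.14/14.55) = 20.0 × 1.040550 = 20.8110
onions: 18.0 × (1.34/1.27) = 18.0 × 1.055118 = 18.9921
Index = Σ wᵢ·(p₁ᵢ/p₀ᵢ) = 32.9226 + 15.5714 + 13.3865 + 20.8110 + 18.9921 = 101.6836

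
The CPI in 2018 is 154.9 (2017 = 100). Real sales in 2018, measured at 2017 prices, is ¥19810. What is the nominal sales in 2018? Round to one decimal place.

30685.7

Nominal = Real × (Index/100) = 19810 × (154.9/100)
        = 19810 × 1.549 = 30685.6900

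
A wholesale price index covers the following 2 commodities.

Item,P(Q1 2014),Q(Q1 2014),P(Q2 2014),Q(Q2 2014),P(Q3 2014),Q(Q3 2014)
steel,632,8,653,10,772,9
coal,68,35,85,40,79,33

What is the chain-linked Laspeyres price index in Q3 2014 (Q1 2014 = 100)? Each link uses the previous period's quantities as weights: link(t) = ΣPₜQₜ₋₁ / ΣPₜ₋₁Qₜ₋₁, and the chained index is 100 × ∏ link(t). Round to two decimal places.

Link Q1 2014→Q2 2014:
ΣP(Q2 2014)Q(Q1 2014) = 653×8 + 85×35 = 5224 + 2975 = 8199
ΣP(Q1 2014)Q(Q1 2014) = 632×8 + 68×35 = 5056 + 2380 = 7436
link = 8199/7436 = 1.102609
Link Q2 2014→Q3 2014:
ΣP(Q3 2014)Q(Q2 2014) = 772×10 + 79×40 = 7720 + 3160 = 10880
ΣP(Q2 2014)Q(Q2 2014) = 653×10 + 85×40 = 6530 + 3400 = 9930
link = 10880/9930 = 1.095670
Chained index = 100 × 1.102609 × 1.095670 = 120.8095

120.81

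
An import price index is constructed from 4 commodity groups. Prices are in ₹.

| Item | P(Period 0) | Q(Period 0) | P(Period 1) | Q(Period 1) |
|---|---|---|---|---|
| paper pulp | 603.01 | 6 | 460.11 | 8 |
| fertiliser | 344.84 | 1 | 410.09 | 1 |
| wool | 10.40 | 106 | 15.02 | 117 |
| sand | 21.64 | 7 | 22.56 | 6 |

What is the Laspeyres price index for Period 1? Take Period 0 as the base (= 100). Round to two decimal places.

94.33

Laspeyres price index uses base-period quantities as weights.
ΣP(Period 1)·Q(Period 0) = 460.11×6 + 410.09×1 + 15.02×106 + 22.56×7 = 2760.66 + 410.09 + 1592.12 + 157.92 = 4920.79
ΣP(Period 0)·Q(Period 0) = 603.01×6 + 344.84×1 + 10.40×106 + 21.64×7 = 3618.06 + 344.84 + 1102.4 + 151.48 = 5216.78
Index = 4920.79 / 5216.78 × 100 = 94.3262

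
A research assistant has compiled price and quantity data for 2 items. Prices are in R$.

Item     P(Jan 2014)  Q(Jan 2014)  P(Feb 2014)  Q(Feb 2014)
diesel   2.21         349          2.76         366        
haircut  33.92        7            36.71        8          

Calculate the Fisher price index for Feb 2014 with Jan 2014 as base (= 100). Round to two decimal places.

120.83

Laspeyres component (base-period weights):
ΣP(Feb 2014)Q(Jan 2014) = 2.76×349 + 36.71×7 = 963.24 + 256.97 = 1220.21
ΣP(Jan 2014)Q(Jan 2014) = 2.21×349 + 33.92×7 = 771.29 + 237.44 = 1008.73
L = 1220.21 / 1008.73 × 100 = 120.9650
Paasche component (current-period weights):
ΣP(Feb 2014)Q(Feb 2014) = 2.76×366 + 36.71×8 = 1010.16 + 293.68 = 1303.84
ΣP(Jan 2014)Q(Feb 2014) = 2.21×366 + 33.92×8 = 808.86 + 271.36 = 1080.22
P = 1303.84 / 1080.22 × 100 = 120.7013
Fisher = √(L × P) = √(120.9650 × 120.7013) = 120.8331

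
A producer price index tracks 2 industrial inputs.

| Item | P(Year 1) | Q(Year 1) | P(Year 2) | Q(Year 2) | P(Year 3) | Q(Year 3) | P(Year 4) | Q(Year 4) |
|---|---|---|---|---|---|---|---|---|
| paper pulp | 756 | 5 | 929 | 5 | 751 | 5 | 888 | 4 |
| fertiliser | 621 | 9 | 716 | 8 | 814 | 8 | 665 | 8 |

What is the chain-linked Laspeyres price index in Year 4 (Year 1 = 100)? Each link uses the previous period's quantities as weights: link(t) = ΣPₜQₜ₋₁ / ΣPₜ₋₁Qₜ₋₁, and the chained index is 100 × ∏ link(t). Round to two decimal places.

111.36

Link Year 1→Year 2:
ΣP(Year 2)Q(Year 1) = 929×5 + 716×9 = 4645 + 6444 = 11089
ΣP(Year 1)Q(Year 1) = 756×5 + 621×9 = 3780 + 5589 = 9369
link = 11089/9369 = 1.183584
Link Year 2→Year 3:
ΣP(Year 3)Q(Year 2) = 751×5 + 814×8 = 3755 + 6512 = 10267
ΣP(Year 2)Q(Year 2) = 929×5 + 716×8 = 4645 + 5728 = 10373
link = 10267/10373 = 0.989781
Link Year 3→Year 4:
ΣP(Year 4)Q(Year 3) = 888×5 + 665×8 = 4440 + 5320 = 9760
ΣP(Year 3)Q(Year 3) = 751×5 + 814×8 = 3755 + 6512 = 10267
link = 9760/10267 = 0.950618
Chained index = 100 × 1.183584 × 0.989781 × 0.950618 = 111.3639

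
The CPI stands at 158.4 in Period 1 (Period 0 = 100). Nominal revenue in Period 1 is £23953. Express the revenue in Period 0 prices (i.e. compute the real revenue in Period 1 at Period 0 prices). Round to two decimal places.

15121.84

Real = Nominal ÷ (Index/100) = 23953 ÷ (158.4/100)
     = 23953 ÷ 1.584 = 15121.8434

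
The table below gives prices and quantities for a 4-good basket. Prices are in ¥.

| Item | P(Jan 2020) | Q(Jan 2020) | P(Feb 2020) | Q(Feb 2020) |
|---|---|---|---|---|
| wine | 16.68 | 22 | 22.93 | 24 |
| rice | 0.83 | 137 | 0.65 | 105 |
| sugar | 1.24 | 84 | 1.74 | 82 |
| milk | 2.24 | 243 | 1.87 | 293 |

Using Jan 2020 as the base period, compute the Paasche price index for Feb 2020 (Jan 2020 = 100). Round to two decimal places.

Paasche price index uses current-period quantities as weights.
ΣP(Feb 2020)·Q(Feb 2020) = 22.93×24 + 0.65×105 + 1.74×82 + 1.87×293 = 550.32 + 68.25 + 142.68 + 547.91 = 1309.16
ΣP(Jan 2020)·Q(Feb 2020) = 16.68×24 + 0.83×105 + 1.24×82 + 2.24×293 = 400.32 + 87.15 + 101.68 + 656.32 = 1245.47
Index = 1309.16 / 1245.47 × 100 = 105.1137

105.11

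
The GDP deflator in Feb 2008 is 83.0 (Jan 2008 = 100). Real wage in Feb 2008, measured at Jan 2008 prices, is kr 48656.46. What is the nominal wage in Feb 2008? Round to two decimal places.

40384.86

Nominal = Real × (Index/100) = 48656.46 × (83.0/100)
        = 48656.46 × 0.830 = 40384.8618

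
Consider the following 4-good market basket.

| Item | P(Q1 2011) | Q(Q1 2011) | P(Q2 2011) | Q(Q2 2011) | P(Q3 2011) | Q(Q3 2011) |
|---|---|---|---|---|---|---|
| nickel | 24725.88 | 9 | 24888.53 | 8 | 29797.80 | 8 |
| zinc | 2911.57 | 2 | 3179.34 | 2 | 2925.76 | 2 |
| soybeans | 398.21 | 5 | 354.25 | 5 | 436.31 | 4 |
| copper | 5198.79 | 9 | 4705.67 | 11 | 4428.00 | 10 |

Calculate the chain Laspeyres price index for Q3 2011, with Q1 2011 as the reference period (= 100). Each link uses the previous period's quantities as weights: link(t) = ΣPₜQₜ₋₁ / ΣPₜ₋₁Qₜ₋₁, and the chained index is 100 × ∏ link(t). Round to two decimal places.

112.85

Link Q1 2011→Q2 2011:
ΣP(Q2 2011)Q(Q1 2011) = 24888.53×9 + 3179.34×2 + 354.25×5 + 4705.67×9 = 223996.77 + 6358.68 + 1771.25 + 42351.03 = 274477.73
ΣP(Q1 2011)Q(Q1 2011) = 24725.88×9 + 2911.57×2 + 398.21×5 + 5198.79×9 = 222532.92 + 5823.14 + 1991.05 + 46789.11 = 277136.22
link = 274477.73/277136.22 = 0.990407
Link Q2 2011→Q3 2011:
ΣP(Q3 2011)Q(Q2 2011) = 29797.80×8 + 2925.76×2 + 436.31×5 + 4428.00×11 = 238382.4 + 5851.52 + 2181.55 + 48708 = 295123.47
ΣP(Q2 2011)Q(Q2 2011) = 24888.53×8 + 3179.34×2 + 354.25×5 + 4705.67×11 = 199108.24 + 6358.68 + 1771.25 + 51762.37 = 259000.54
link = 295123.47/259000.54 = 1.139470
Chained index = 100 × 0.990407 × 1.139470 = 112.8540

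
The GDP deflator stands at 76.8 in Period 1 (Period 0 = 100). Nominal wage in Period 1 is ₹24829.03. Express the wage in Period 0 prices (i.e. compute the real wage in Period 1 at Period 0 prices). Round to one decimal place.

Real = Nominal ÷ (Index/100) = 24829.03 ÷ (76.8/100)
     = 24829.03 ÷ 0.768 = 32329.4661

32329.5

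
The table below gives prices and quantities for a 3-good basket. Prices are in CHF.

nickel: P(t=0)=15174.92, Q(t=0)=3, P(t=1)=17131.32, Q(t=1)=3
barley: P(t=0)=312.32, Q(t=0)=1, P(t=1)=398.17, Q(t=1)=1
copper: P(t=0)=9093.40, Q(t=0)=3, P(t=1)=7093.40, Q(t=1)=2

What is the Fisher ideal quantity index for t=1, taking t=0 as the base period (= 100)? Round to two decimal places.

88.92

Laspeyres component (base-period weights):
ΣP(t=0)Q(t=1) = 15174.92×3 + 312.32×1 + 9093.40×2 = 45524.76 + 312.32 + 18186.8 = 64023.88
ΣP(t=0)Q(t=0) = 15174.92×3 + 312.32×1 + 9093.40×3 = 45524.76 + 312.32 + 27280.2 = 73117.28
L = 64023.88 / 73117.28 × 100 = 87.5633
Paasche component (current-period weights):
ΣP(t=1)Q(t=1) = 17131.32×3 + 398.17×1 + 7093.40×2 = 51393.96 + 398.17 + 14186.8 = 65978.93
ΣP(t=1)Q(t=0) = 17131.32×3 + 398.17×1 + 7093.40×3 = 51393.96 + 398.17 + 21280.2 = 73072.33
P = 65978.93 / 73072.33 × 100 = 90.2926
Fisher = √(L × P) = √(87.5633 × 90.2926) = 88.9175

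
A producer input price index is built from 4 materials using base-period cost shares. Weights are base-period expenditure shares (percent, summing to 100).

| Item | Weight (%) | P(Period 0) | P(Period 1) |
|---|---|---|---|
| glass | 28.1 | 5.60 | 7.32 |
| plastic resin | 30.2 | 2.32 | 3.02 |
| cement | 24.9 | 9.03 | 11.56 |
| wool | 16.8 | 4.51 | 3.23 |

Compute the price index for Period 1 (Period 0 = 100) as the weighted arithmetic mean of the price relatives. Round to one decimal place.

glass: 28.1 × (7.32/5.60) = 28.1 × 1.307143 = 36.7307
plastic resin: 30.2 × (3.02/2.32) = 30.2 × 1.301724 = 39.3121
cement: 24.9 × (11.56/9.03) = 24.9 × 1.280177 = 31.8764
wool: 16.8 × (3.23/4.51) = 16.8 × 0.716186 = 12.0319
Index = Σ wᵢ·(p₁ᵢ/p₀ᵢ) = 36.7307 + 39.3121 + 31.8764 + 12.0319 = 119.9511

120.0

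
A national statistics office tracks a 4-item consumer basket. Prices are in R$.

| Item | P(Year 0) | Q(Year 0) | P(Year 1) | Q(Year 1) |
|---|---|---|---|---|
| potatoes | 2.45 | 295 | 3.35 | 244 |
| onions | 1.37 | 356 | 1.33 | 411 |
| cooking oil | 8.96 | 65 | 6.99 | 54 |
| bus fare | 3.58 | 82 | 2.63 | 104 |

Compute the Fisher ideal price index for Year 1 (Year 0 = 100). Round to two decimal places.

101.03

Laspeyres component (base-period weights):
ΣP(Year 1)Q(Year 0) = 3.35×295 + 1.33×356 + 6.99×65 + 2.63×82 = 988.25 + 473.48 + 454.35 + 215.66 = 2131.74
ΣP(Year 0)Q(Year 0) = 2.45×295 + 1.37×356 + 8.96×65 + 3.58×82 = 722.75 + 487.72 + 582.4 + 293.56 = 2086.43
L = 2131.74 / 2086.43 × 100 = 102.1717
Paasche component (current-period weights):
ΣP(Year 1)Q(Year 1) = 3.35×244 + 1.33×411 + 6.99×54 + 2.63×104 = 817.4 + 546.63 + 377.46 + 273.52 = 2015.01
ΣP(Year 0)Q(Year 1) = 2.45×244 + 1.37×411 + 8.96×54 + 3.58×104 = 597.8 + 563.07 + 483.84 + 372.32 = 2017.03
P = 2015.01 / 2017.03 × 100 = 99.8999
Fisher = √(L × P) = √(102.1717 × 99.8999) = 101.0294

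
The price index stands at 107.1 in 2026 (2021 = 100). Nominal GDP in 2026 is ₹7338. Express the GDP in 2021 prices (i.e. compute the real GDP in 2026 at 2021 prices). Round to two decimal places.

Real = Nominal ÷ (Index/100) = 7338 ÷ (107.1/100)
     = 7338 ÷ 1.071 = 6851.5406

6851.54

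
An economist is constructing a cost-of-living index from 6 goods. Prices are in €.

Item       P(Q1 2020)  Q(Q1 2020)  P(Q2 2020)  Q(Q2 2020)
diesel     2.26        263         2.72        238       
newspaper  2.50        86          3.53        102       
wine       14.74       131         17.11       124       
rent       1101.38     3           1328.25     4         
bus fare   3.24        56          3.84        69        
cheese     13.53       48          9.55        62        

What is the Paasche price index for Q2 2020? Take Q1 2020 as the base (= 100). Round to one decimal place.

Paasche price index uses current-period quantities as weights.
ΣP(Q2 2020)·Q(Q2 2020) = 2.72×238 + 3.53×102 + 17.11×124 + 1328.25×4 + 3.84×69 + 9.55×62 = 647.36 + 360.06 + 2121.64 + 5313 + 264.96 + 592.1 = 9299.12
ΣP(Q1 2020)·Q(Q2 2020) = 2.26×238 + 2.50×102 + 14.74×124 + 1101.38×4 + 3.24×69 + 13.53×62 = 537.88 + 255 + 1827.76 + 4405.52 + 223.56 + 838.86 = 8088.58
Index = 9299.12 / 8088.58 × 100 = 114.9660

115.0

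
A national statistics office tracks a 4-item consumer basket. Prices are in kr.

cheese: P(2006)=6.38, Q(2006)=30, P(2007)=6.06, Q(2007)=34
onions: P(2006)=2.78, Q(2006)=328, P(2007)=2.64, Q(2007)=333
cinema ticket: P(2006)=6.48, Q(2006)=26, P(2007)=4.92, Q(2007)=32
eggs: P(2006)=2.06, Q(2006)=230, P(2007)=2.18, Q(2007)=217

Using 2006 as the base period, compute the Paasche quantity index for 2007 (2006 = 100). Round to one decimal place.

102.3

Paasche quantity index uses current-period prices as weights.
ΣP(2007)·Q(2007) = 6.06×34 + 2.64×333 + 4.92×32 + 2.18×217 = 206.04 + 879.12 + 157.44 + 473.06 = 1715.66
ΣP(2007)·Q(2006) = 6.06×30 + 2.64×328 + 4.92×26 + 2.18×230 = 181.8 + 865.92 + 127.92 + 501.4 = 1677.04
Index = 1715.66 / 1677.04 × 100 = 102.3029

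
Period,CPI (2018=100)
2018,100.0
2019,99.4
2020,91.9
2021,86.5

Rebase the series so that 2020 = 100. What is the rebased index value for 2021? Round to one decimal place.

94.1

Rebased(2021) = 86.5 / 91.9 × 100 = 94.1240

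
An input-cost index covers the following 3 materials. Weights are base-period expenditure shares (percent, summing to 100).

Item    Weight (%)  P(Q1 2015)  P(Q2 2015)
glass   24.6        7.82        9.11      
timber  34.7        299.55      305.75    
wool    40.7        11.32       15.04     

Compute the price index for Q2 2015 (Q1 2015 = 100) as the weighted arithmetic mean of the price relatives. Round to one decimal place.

118.2

glass: 24.6 × (9.11/7.82) = 24.6 × 1.164962 = 28.6581
timber: 34.7 × (305.75/299.55) = 34.7 × 1.020698 = 35.4182
wool: 40.7 × (15.04/11.32) = 40.7 × 1.328622 = 54.0749
Index = Σ wᵢ·(p₁ᵢ/p₀ᵢ) = 28.6581 + 35.4182 + 54.0749 = 118.1512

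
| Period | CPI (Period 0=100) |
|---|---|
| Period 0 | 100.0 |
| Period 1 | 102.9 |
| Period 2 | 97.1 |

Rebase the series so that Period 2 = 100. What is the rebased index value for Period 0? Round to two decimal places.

102.99

Rebased(Period 0) = 100.0 / 97.1 × 100 = 102.9866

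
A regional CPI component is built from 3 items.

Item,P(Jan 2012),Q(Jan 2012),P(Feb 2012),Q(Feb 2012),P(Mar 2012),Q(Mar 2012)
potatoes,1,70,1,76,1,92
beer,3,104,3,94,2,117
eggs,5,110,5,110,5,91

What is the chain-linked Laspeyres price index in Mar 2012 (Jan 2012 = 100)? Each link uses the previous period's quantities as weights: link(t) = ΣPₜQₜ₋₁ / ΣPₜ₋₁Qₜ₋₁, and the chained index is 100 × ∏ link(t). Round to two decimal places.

Link Jan 2012→Feb 2012:
ΣP(Feb 2012)Q(Jan 2012) = 1×70 + 3×104 + 5×110 = 70 + 312 + 550 = 932
ΣP(Jan 2012)Q(Jan 2012) = 1×70 + 3×104 + 5×110 = 70 + 312 + 550 = 932
link = 932/932 = 1.000000
Link Feb 2012→Mar 2012:
ΣP(Mar 2012)Q(Feb 2012) = 1×76 + 2×94 + 5×110 = 76 + 188 + 550 = 814
ΣP(Feb 2012)Q(Feb 2012) = 1×76 + 3×94 + 5×110 = 76 + 282 + 550 = 908
link = 814/908 = 0.896476
Chained index = 100 × 1.000000 × 0.896476 = 89.6476

89.65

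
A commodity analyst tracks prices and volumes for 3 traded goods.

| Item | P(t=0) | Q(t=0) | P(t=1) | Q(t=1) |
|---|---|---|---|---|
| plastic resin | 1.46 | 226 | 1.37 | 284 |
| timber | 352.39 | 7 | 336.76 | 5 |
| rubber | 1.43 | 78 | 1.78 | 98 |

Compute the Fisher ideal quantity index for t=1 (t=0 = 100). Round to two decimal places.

Laspeyres component (base-period weights):
ΣP(t=0)Q(t=1) = 1.46×284 + 352.39×5 + 1.43×98 = 414.64 + 1761.95 + 140.14 = 2316.73
ΣP(t=0)Q(t=0) = 1.46×226 + 352.39×7 + 1.43×78 = 329.96 + 2466.73 + 111.54 = 2908.23
L = 2316.73 / 2908.23 × 100 = 79.6612
Paasche component (current-period weights):
ΣP(t=1)Q(t=1) = 1.37×284 + 336.76×5 + 1.78×98 = 389.08 + 1683.8 + 174.44 = 2247.32
ΣP(t=1)Q(t=0) = 1.37×226 + 336.76×7 + 1.78×78 = 309.62 + 2357.32 + 138.84 = 2805.78
P = 2247.32 / 2805.78 × 100 = 80.0961
Fisher = √(L × P) = √(79.6612 × 80.0961) = 79.8783

79.88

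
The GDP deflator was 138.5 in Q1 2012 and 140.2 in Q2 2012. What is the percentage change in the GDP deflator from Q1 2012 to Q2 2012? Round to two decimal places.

1.23%

Change = (140.2 − 138.5) / 138.5 × 100
       = 1.7 / 138.5 × 100 = 1.2274%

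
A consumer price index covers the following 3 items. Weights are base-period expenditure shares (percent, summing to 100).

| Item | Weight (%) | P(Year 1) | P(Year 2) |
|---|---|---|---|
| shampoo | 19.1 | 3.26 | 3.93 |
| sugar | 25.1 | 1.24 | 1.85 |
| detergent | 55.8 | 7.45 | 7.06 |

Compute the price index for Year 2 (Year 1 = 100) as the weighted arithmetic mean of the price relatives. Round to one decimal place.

113.4

shampoo: 19.1 × (3.93/3.26) = 19.1 × 1.205521 = 23.0255
sugar: 25.1 × (1.85/1.24) = 25.1 × 1.491935 = 37.4476
detergent: 55.8 × (7.06/7.45) = 55.8 × 0.947651 = 52.8789
Index = Σ wᵢ·(p₁ᵢ/p₀ᵢ) = 23.0255 + 37.4476 + 52.8789 = 113.3520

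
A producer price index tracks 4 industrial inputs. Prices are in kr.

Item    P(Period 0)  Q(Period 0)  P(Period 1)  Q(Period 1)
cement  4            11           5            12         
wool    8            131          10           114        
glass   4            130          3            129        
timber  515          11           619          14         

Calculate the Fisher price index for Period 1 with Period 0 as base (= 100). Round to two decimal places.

Laspeyres component (base-period weights):
ΣP(Period 1)Q(Period 0) = 5×11 + 10×131 + 3×130 + 619×11 = 55 + 1310 + 390 + 6809 = 8564
ΣP(Period 0)Q(Period 0) = 4×11 + 8×131 + 4×130 + 515×11 = 44 + 1048 + 520 + 5665 = 7277
L = 8564 / 7277 × 100 = 117.6859
Paasche component (current-period weights):
ΣP(Period 1)Q(Period 1) = 5×12 + 10×114 + 3×129 + 619×14 = 60 + 1140 + 387 + 8666 = 10253
ΣP(Period 0)Q(Period 1) = 4×12 + 8×114 + 4×129 + 515×14 = 48 + 912 + 516 + 7210 = 8686
P = 10253 / 8686 × 100 = 118.0405
Fisher = √(L × P) = √(117.6859 × 118.0405) = 117.8631

117.86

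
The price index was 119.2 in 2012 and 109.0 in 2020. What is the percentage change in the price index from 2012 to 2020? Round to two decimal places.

Change = (109.0 − 119.2) / 119.2 × 100
       = -10.2 / 119.2 × 100 = -8.5570%

-8.56%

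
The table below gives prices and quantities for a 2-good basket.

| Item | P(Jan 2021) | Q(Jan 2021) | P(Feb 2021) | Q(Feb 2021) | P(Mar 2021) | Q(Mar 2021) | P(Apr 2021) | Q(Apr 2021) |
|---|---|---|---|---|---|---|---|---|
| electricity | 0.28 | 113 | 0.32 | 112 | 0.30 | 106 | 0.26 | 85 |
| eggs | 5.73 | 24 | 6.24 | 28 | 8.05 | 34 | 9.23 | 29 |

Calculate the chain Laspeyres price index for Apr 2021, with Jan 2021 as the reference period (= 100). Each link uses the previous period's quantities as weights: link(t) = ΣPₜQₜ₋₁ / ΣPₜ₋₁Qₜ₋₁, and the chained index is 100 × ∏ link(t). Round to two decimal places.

151.07

Link Jan 2021→Feb 2021:
ΣP(Feb 2021)Q(Jan 2021) = 0.32×113 + 6.24×24 = 36.16 + 149.76 = 185.92
ΣP(Jan 2021)Q(Jan 2021) = 0.28×113 + 5.73×24 = 31.64 + 137.52 = 169.16
link = 185.92/169.16 = 1.099078
Link Feb 2021→Mar 2021:
ΣP(Mar 2021)Q(Feb 2021) = 0.30×112 + 8.05×28 = 33.6 + 225.4 = 259
ΣP(Feb 2021)Q(Feb 2021) = 0.32×112 + 6.24×28 = 35.84 + 174.72 = 210.56
link = 259/210.56 = 1.230053
Link Mar 2021→Apr 2021:
ΣP(Apr 2021)Q(Mar 2021) = 0.26×106 + 9.23×34 = 27.56 + 313.82 = 341.38
ΣP(Mar 2021)Q(Mar 2021) = 0.30×106 + 8.05×34 = 31.8 + 273.7 = 305.5
link = 341.38/305.5 = 1.117447
Chained index = 100 × 1.099078 × 1.230053 × 1.117447 = 151.0703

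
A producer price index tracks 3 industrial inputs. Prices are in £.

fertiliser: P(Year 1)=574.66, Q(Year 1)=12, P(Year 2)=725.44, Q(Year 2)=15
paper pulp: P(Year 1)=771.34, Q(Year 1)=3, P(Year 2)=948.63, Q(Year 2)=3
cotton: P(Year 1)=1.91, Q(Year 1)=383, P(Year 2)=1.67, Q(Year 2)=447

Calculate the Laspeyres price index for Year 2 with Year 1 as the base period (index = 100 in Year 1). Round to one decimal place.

122.6

Laspeyres price index uses base-period quantities as weights.
ΣP(Year 2)·Q(Year 1) = 725.44×12 + 948.63×3 + 1.67×383 = 8705.28 + 2845.89 + 639.61 = 12190.78
ΣP(Year 1)·Q(Year 1) = 574.66×12 + 771.34×3 + 1.91×383 = 6895.92 + 2314.02 + 731.53 = 9941.47
Index = 12190.78 / 9941.47 × 100 = 122.6255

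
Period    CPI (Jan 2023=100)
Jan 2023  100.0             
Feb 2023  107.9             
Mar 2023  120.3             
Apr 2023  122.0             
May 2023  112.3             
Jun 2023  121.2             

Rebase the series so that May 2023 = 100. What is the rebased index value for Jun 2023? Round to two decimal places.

107.93

Rebased(Jun 2023) = 121.2 / 112.3 × 100 = 107.9252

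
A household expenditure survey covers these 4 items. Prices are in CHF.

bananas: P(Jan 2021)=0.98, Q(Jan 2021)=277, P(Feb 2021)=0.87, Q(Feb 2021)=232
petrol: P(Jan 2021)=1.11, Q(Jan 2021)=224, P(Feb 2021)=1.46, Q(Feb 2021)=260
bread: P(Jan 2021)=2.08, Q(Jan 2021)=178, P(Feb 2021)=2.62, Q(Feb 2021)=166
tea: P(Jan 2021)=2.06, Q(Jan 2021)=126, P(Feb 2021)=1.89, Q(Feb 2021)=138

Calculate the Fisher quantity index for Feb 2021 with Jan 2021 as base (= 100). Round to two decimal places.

Laspeyres component (base-period weights):
ΣP(Jan 2021)Q(Feb 2021) = 0.98×232 + 1.11×260 + 2.08×166 + 2.06×138 = 227.36 + 288.6 + 345.28 + 284.28 = 1145.52
ΣP(Jan 2021)Q(Jan 2021) = 0.98×277 + 1.11×224 + 2.08×178 + 2.06×126 = 271.46 + 248.64 + 370.24 + 259.56 = 1149.9
L = 1145.52 / 1149.9 × 100 = 99.6191
Paasche component (current-period weights):
ΣP(Feb 2021)Q(Feb 2021) = 0.87×232 + 1.46×260 + 2.62×166 + 1.89×138 = 201.84 + 379.6 + 434.92 + 260.82 = 1277.18
ΣP(Feb 2021)Q(Jan 2021) = 0.87×277 + 1.46×224 + 2.62×178 + 1.89×126 = 240.99 + 327.04 + 466.36 + 238.14 = 1272.53
P = 1277.18 / 1272.53 × 100 = 100.3654
Fisher = √(L × P) = √(99.6191 × 100.3654) = 99.9916

99.99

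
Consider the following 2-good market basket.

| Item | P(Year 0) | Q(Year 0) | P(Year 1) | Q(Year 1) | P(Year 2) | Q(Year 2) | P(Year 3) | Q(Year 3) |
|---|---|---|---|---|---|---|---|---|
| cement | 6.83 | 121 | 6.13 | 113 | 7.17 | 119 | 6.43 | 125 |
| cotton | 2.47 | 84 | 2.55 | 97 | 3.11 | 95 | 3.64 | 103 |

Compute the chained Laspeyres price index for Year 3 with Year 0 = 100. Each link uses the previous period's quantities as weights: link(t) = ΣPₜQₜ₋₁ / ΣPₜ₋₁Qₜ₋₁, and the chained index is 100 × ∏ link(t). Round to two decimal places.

105.77

Link Year 0→Year 1:
ΣP(Year 1)Q(Year 0) = 6.13×121 + 2.55×84 = 741.73 + 214.2 = 955.93
ΣP(Year 0)Q(Year 0) = 6.83×121 + 2.47×84 = 826.43 + 207.48 = 1033.91
link = 955.93/1033.91 = 0.924578
Link Year 1→Year 2:
ΣP(Year 2)Q(Year 1) = 7.17×113 + 3.11×97 = 810.21 + 301.67 = 1111.88
ΣP(Year 1)Q(Year 1) = 6.13×113 + 2.55×97 = 692.69 + 247.35 = 940.04
link = 1111.88/940.04 = 1.182801
Link Year 2→Year 3:
ΣP(Year 3)Q(Year 2) = 6.43×119 + 3.64×95 = 765.17 + 345.8 = 1110.97
ΣP(Year 2)Q(Year 2) = 7.17×119 + 3.11×95 = 853.23 + 295.45 = 1148.68
link = 1110.97/1148.68 = 0.967171
Chained index = 100 × 0.924578 × 1.182801 × 0.967171 = 105.7690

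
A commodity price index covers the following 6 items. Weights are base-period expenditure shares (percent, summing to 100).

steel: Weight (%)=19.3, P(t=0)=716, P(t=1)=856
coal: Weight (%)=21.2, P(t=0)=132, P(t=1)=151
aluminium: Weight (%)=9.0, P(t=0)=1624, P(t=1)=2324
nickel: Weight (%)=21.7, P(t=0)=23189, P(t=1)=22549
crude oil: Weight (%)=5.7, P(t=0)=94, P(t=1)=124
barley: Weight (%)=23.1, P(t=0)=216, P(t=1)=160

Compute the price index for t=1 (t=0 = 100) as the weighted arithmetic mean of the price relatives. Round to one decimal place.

steel: 19.3 × (856/716) = 19.3 × 1.195531 = 23.0737
coal: 21.2 × (151/132) = 21.2 × 1.143939 = 24.2515
aluminium: 9.0 × (2324/1624) = 9.0 × 1.431034 = 12.8793
nickel: 21.7 × (22549/23189) = 21.7 × 0.972401 = 21.1011
crude oil: 5.7 × (124/94) = 5.7 × 1.319149 = 7.5191
barley: 23.1 × (160/216) = 23.1 × 0.740741 = 17.1111
Index = Σ wᵢ·(p₁ᵢ/p₀ᵢ) = 23.0737 + 24.2515 + 12.8793 + 21.1011 + 7.5191 + 17.1111 = 105.9359

105.9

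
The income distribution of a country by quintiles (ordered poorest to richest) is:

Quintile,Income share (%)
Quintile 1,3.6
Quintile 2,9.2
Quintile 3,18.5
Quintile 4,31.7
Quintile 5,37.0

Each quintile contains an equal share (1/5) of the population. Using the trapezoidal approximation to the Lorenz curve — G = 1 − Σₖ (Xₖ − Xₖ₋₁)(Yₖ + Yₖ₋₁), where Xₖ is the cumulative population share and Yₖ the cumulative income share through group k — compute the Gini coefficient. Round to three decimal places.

Cumulative income shares Yₖ: 0.0360, 0.1280, 0.3130, 0.6300, 1.0000
Σ (Xₖ−Xₖ₋₁)(Yₖ+Yₖ₋₁) = (1/5)(0.0360+0.0000) + (1/5)(0.1280+0.0360) + (1/5)(0.3130+0.1280) + (1/5)(0.6300+0.3130) + (1/5)(1.0000+0.6300)
  = 0.0072 + 0.0328 + 0.0882 + 0.1886 + 0.3260 = 0.6428
G = 1 − 0.6428 = 0.3572

0.357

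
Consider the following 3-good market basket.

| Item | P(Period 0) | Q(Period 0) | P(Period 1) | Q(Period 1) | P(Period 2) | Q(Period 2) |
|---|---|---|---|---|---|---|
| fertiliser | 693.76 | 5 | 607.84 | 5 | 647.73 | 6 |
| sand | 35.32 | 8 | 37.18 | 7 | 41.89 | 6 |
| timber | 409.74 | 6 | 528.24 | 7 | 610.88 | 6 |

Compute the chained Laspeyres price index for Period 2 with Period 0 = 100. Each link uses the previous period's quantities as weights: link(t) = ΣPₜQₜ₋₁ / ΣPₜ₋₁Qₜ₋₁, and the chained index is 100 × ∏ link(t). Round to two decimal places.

Link Period 0→Period 1:
ΣP(Period 1)Q(Period 0) = 607.84×5 + 37.18×8 + 528.24×6 = 3039.2 + 297.44 + 3169.44 = 6506.08
ΣP(Period 0)Q(Period 0) = 693.76×5 + 35.32×8 + 409.74×6 = 3468.8 + 282.56 + 2458.44 = 6209.8
link = 6506.08/6209.8 = 1.047712
Link Period 1→Period 2:
ΣP(Period 2)Q(Period 1) = 647.73×5 + 41.89×7 + 610.88×7 = 3238.65 + 293.23 + 4276.16 = 7808.04
ΣP(Period 1)Q(Period 1) = 607.84×5 + 37.18×7 + 528.24×7 = 3039.2 + 260.26 + 3697.68 = 6997.14
link = 7808.04/6997.14 = 1.115890
Chained index = 100 × 1.047712 × 1.115890 = 116.9131

116.91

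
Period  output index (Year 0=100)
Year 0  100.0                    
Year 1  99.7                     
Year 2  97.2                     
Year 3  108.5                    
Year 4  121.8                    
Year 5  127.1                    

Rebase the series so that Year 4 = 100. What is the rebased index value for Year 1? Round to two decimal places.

Rebased(Year 1) = 99.7 / 121.8 × 100 = 81.8555

81.86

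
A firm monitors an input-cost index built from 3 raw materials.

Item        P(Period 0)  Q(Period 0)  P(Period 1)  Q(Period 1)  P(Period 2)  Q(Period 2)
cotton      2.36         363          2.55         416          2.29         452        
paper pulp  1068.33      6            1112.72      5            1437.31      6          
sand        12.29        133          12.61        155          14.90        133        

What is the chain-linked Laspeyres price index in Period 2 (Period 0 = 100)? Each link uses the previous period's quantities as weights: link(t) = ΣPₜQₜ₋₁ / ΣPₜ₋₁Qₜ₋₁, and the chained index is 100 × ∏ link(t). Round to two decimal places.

Link Period 0→Period 1:
ΣP(Period 1)Q(Period 0) = 2.55×363 + 1112.72×6 + 12.61×133 = 925.65 + 6676.32 + 1677.13 = 9279.1
ΣP(Period 0)Q(Period 0) = 2.36×363 + 1068.33×6 + 12.29×133 = 856.68 + 6409.98 + 1634.57 = 8901.23
link = 9279.1/8901.23 = 1.042451
Link Period 1→Period 2:
ΣP(Period 2)Q(Period 1) = 2.29×416 + 1437.31×5 + 14.90×155 = 952.64 + 7186.55 + 2309.5 = 10448.69
ΣP(Period 1)Q(Period 1) = 2.55×416 + 1112.72×5 + 12.61×155 = 1060.8 + 5563.6 + 1954.55 = 8578.95
link = 10448.69/8578.95 = 1.217945
Chained index = 100 × 1.042451 × 1.217945 = 126.9649

126.96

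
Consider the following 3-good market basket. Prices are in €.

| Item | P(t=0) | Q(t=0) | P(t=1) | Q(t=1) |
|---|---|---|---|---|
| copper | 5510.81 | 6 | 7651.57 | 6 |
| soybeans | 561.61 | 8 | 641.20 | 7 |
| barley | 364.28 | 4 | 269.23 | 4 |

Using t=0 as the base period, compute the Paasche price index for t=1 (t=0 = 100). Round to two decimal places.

Paasche price index uses current-period quantities as weights.
ΣP(t=1)·Q(t=1) = 7651.57×6 + 641.20×7 + 269.23×4 = 45909.42 + 4488.4 + 1076.92 = 51474.74
ΣP(t=0)·Q(t=1) = 5510.81×6 + 561.61×7 + 364.28×4 = 33064.86 + 3931.27 + 1457.12 = 38453.25
Index = 51474.74 / 38453.25 × 100 = 133.8632

133.86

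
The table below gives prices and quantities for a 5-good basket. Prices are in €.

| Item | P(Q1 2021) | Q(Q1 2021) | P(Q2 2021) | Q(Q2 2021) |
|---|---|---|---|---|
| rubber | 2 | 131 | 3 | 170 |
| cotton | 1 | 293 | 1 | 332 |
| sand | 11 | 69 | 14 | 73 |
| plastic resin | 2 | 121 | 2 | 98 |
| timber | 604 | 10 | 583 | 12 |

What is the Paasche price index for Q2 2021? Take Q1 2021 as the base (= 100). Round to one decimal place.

Paasche price index uses current-period quantities as weights.
ΣP(Q2 2021)·Q(Q2 2021) = 3×170 + 1×332 + 14×73 + 2×98 + 583×12 = 510 + 332 + 1022 + 196 + 6996 = 9056
ΣP(Q1 2021)·Q(Q2 2021) = 2×170 + 1×332 + 11×73 + 2×98 + 604×12 = 340 + 332 + 803 + 196 + 7248 = 8919
Index = 9056 / 8919 × 100 = 101.5360

101.5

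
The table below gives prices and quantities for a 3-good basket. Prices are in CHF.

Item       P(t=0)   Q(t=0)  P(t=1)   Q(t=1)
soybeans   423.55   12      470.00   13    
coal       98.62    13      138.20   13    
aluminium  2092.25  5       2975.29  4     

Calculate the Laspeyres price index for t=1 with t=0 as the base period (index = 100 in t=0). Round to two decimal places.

Laspeyres price index uses base-period quantities as weights.
ΣP(t=1)·Q(t=0) = 470.00×12 + 138.20×13 + 2975.29×5 = 5640 + 1796.6 + 14876.45 = 22313.05
ΣP(t=0)·Q(t=0) = 423.55×12 + 98.62×13 + 2092.25×5 = 5082.6 + 1282.06 + 10461.25 = 16825.91
Index = 22313.05 / 16825.91 × 100 = 132.6113

132.61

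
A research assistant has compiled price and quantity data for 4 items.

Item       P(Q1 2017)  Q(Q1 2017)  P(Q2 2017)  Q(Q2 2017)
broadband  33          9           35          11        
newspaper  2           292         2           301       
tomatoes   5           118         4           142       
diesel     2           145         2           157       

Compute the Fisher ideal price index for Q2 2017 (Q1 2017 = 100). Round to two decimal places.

94.14

Laspeyres component (base-period weights):
ΣP(Q2 2017)Q(Q1 2017) = 35×9 + 2×292 + 4×118 + 2×145 = 315 + 584 + 472 + 290 = 1661
ΣP(Q1 2017)Q(Q1 2017) = 33×9 + 2×292 + 5×118 + 2×145 = 297 + 584 + 590 + 290 = 1761
L = 1661 / 1761 × 100 = 94.3214
Paasche component (current-period weights):
ΣP(Q2 2017)Q(Q2 2017) = 35×11 + 2×301 + 4×142 + 2×157 = 385 + 602 + 568 + 314 = 1869
ΣP(Q1 2017)Q(Q2 2017) = 33×11 + 2×301 + 5×142 + 2×157 = 363 + 602 + 710 + 314 = 1989
P = 1869 / 1989 × 100 = 93.9668
Fisher = √(L × P) = √(94.3214 × 93.9668) = 94.1439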